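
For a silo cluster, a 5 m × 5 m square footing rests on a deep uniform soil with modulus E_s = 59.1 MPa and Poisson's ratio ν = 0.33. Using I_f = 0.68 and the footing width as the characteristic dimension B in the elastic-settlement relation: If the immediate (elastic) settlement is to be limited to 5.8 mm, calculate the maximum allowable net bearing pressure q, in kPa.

q ≈ 113 kPa

E_s = 59.1 MPa = 59100 kPa.
S_e = q·B·(1−ν²)/E_s · I_f  ⇒  q = S_e·E_s / (B·(1−ν²)·I_f).
q = 0.0058 × 59100 / (5 × 0.8911 × 0.68) = 113.1 kPa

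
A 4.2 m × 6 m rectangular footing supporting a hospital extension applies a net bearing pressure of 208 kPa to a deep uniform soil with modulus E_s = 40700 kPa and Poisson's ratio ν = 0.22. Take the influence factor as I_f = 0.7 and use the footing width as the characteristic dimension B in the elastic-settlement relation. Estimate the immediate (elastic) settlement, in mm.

S_e ≈ 14.3 mm

Immediate (elastic) settlement: S_e = q·B·(1−ν²)/E_s · I_f.
S_e = 208 × 4.2 × (1 − 0.22²) / 40700 × 0.7
    = 208 × 4.2 × 0.9516 / 40700 × 0.7
    = 0.0143 m = 14.3 mm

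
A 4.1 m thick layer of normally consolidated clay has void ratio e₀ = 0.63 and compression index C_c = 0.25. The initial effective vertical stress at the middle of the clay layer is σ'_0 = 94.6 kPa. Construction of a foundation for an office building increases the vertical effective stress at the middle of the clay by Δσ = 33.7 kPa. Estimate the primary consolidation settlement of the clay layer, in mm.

Final effective stress: σ'_f = σ'_0 + Δσ = 94.6 + 33.7 = 128.3 kPa.
Normally consolidated clay, so the full stress increment lies on the virgin compression line:
S_c = C_c·H/(1+e₀)·log₁₀(σ'_f/σ'_0) = 0.25×4.1/(1+0.63)×log₁₀(128.3/94.6)
    = 0.62883 × 0.13234 = 0.08322 m

S_c ≈ 83.2 mm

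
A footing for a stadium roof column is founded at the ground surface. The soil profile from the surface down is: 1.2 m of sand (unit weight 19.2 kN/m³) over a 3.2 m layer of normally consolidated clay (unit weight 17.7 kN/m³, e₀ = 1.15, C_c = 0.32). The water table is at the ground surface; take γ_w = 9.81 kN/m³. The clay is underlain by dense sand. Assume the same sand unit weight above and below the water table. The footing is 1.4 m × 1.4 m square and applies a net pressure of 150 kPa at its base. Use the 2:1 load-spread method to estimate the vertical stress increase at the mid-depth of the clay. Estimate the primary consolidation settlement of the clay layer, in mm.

S_c ≈ 109 mm

Mid-depth of clay below the ground surface: z = 1.2 + 3.2/2 = 2.8 m.
Total vertical stress at mid-clay: σ_v = 19.2×1.2 + 17.7×1.6 = 51.36 kPa.
Pore pressure: u = 9.81×(2.8 − 0) = 27.468 kPa.
Initial effective stress: σ'_0 = σ_v − u = 51.36 − 27.468 = 23.892 kPa.
Stress increase at mid-clay by the 2:1 spreading method:
Δσ = qBL/((B+z)(L+z)) = 150×1.4×1.4/((1.4+2.8)(1.4+2.8)) = 16.667 kPa
Final effective stress: σ'_f = σ'_0 + Δσ = 23.892 + 16.667 = 40.559 kPa.
Normally consolidated clay, so the full stress increment lies on the virgin compression line:
S_c = C_c·H/(1+e₀)·log₁₀(σ'_f/σ'_0) = 0.32×3.2/(1+1.15)×log₁₀(40.559/23.892)
    = 0.47628 × 0.22983 = 0.1095 m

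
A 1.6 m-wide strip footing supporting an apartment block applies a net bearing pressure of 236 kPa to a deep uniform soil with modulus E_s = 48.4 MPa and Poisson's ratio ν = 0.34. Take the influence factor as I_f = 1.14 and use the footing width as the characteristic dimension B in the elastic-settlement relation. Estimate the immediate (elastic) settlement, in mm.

S_e ≈ 7.87 mm

Immediate (elastic) settlement: S_e = q·B·(1−ν²)/E_s · I_f.
E_s = 48.4 MPa = 48400 kPa.
S_e = 236 × 1.6 × (1 − 0.34²) / 48400 × 1.14
    = 236 × 1.6 × 0.8844 / 48400 × 1.14
    = 0.007866 m = 7.866 mm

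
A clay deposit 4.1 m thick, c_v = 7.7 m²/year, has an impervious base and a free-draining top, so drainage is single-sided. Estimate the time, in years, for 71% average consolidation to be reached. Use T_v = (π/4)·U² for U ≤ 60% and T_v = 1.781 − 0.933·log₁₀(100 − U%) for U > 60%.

Drainage path length: H_d = H = 4.1 m (single drainage).
U > 60%: T_v = 1.781 − 0.933·log₁₀(100 − 71) = 0.41658.
t = T_v·H_d²/c_v = 0.41658×4.1²/7.7 = 0.9094 years.

t ≈ 0.909 years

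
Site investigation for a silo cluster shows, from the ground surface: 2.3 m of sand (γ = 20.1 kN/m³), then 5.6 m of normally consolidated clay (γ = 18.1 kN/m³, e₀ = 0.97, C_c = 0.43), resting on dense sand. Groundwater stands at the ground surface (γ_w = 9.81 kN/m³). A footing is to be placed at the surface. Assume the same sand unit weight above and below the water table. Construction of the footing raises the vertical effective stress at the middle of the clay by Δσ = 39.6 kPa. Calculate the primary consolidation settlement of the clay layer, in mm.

Mid-depth of clay below the ground surface: z = 2.3 + 5.6/2 = 5.1 m.
Total vertical stress at mid-clay: σ_v = 20.1×2.3 + 18.1×2.8 = 96.91 kPa.
Pore pressure: u = 9.81×(5.1 − 0) = 50.031 kPa.
Initial effective stress: σ'_0 = σ_v − u = 96.91 − 50.031 = 46.879 kPa.
Final effective stress: σ'_f = σ'_0 + Δσ = 46.879 + 39.6 = 86.479 kPa.
Normally consolidated clay, so the full stress increment lies on the virgin compression line:
S_c = C_c·H/(1+e₀)·log₁₀(σ'_f/σ'_0) = 0.43×5.6/(1+0.97)×log₁₀(86.479/46.879)
    = 1.2223 × 0.26593 = 0.325 m

S_c ≈ 325 mm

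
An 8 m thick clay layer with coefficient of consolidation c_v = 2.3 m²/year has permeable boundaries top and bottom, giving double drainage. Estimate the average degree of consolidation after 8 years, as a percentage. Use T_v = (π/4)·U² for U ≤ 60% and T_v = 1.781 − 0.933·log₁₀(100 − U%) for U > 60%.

Drainage path length: H_d = H/2 = 4 m (double drainage).
T_v = c_v·t/H_d² = 2.3×8/4² = 1.15.
T_v = 1.15 corresponds to the U > 60% branch:
U = 1 − 10^((1.781 − T_v)/0.933)/100 = 0.9525

U ≈ 95.3 %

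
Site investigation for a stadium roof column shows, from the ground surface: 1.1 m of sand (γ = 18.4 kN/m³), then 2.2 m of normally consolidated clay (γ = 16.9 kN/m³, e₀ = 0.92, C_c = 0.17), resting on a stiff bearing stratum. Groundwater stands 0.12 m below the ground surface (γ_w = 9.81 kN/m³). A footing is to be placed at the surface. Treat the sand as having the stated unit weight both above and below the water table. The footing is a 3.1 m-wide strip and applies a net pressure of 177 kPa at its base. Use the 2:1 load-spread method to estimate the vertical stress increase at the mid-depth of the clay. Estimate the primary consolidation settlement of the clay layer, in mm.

Mid-depth of clay below the ground surface: z = 1.1 + 2.2/2 = 2.2 m.
Total vertical stress at mid-clay: σ_v = 18.4×1.1 + 16.9×1.1 = 38.83 kPa.
Pore pressure: u = 9.81×(2.2 − 0.12) = 20.405 kPa.
Initial effective stress: σ'_0 = σ_v − u = 38.83 − 20.405 = 18.425 kPa.
Stress increase at mid-clay by the 2:1 spreading method:
Δσ = qB/(B+z) = 177×3.1/(3.1+2.2) = 103.53 kPa
Final effective stress: σ'_f = σ'_0 + Δσ = 18.425 + 103.53 = 121.95 kPa.
Normally consolidated clay, so the full stress increment lies on the virgin compression line:
S_c = C_c·H/(1+e₀)·log₁₀(σ'_f/σ'_0) = 0.17×2.2/(1+0.92)×log₁₀(121.95/18.425)
    = 0.19479 × 0.82077 = 0.1599 m

S_c ≈ 160 mm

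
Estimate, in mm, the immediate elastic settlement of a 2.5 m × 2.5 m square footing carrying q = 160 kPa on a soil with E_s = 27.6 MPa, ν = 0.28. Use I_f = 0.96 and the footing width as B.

Immediate (elastic) settlement: S_e = q·B·(1−ν²)/E_s · I_f.
E_s = 27.6 MPa = 27600 kPa.
S_e = 160 × 2.5 × (1 − 0.28²) / 27600 × 0.96
    = 160 × 2.5 × 0.9216 / 27600 × 0.96
    = 0.01282 m = 12.82 mm

S_e ≈ 12.8 mm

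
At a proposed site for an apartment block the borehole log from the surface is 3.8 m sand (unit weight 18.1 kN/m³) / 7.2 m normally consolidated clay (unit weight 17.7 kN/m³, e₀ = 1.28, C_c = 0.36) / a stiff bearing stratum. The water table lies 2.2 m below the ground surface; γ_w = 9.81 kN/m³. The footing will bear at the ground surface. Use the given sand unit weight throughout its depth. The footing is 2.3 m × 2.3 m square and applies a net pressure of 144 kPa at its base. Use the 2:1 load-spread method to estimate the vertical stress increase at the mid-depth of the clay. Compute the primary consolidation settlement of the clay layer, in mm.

Mid-depth of clay below the ground surface: z = 3.8 + 7.2/2 = 7.4 m.
Total vertical stress at mid-clay: σ_v = 18.1×3.8 + 17.7×3.6 = 132.5 kPa.
Pore pressure: u = 9.81×(7.4 − 2.2) = 51.012 kPa.
Initial effective stress: σ'_0 = σ_v − u = 132.5 − 51.012 = 81.488 kPa.
Stress increase at mid-clay by the 2:1 spreading method:
Δσ = qBL/((B+z)(L+z)) = 144×2.3×2.3/((2.3+7.4)(2.3+7.4)) = 8.0961 kPa
Final effective stress: σ'_f = σ'_0 + Δσ = 81.488 + 8.0961 = 89.584 kPa.
Normally consolidated clay, so the full stress increment lies on the virgin compression line:
S_c = C_c·H/(1+e₀)·log₁₀(σ'_f/σ'_0) = 0.36×7.2/(1+1.28)×log₁₀(89.584/81.488)
    = 1.1368 × 0.041137 = 0.04676 m

S_c ≈ 46.8 mm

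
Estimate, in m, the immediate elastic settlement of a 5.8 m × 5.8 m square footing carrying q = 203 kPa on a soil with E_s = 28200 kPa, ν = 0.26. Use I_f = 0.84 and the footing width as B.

Immediate (elastic) settlement: S_e = q·B·(1−ν²)/E_s · I_f.
S_e = 203 × 5.8 × (1 − 0.26²) / 28200 × 0.84
    = 203 × 5.8 × 0.9324 / 28200 × 0.84
    = 0.0327 m

S_e ≈ 0.0327 m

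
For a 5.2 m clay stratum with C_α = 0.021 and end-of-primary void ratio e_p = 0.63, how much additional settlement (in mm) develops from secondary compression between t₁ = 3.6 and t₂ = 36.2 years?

Secondary compression: S_s = C_α·H/(1+e_p)·log₁₀(t₂/t₁)
S_s = 0.021×5.2/(1+0.63)×log₁₀(36.2/3.6)
    = 0.06699 × 1.002 = 0.06716 m

S_s ≈ 67.2 mm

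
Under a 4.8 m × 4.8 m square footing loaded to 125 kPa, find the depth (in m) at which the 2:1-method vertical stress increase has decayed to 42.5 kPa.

2:1 spreading — at depth z the loaded area has grown by z in each plan dimension:
qB²/(B+z)² = Δσ_z ⇒ z = B(√(q/Δσ_z) − 1) = 4.8×(√(125/42.5) − 1) = 3.432 m

z ≈ 3.43 m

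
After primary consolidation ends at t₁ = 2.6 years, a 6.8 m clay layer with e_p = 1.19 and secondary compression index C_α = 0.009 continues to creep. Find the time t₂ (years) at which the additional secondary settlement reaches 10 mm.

t₂ ≈ 5.93 years

S_s = C_α·H/(1+e_p)·log₁₀(t₂/t₁) ⇒ log₁₀(t₂/t₁) = S_s·(1+e_p)/(C_α·H).
log₁₀(t₂/t₁) = 0.01 × (1+1.19) / (0.009×6.8) = 0.3578
t₂ = t₁ × 10^0.3578 = 2.6 × 2.28 = 5.927 years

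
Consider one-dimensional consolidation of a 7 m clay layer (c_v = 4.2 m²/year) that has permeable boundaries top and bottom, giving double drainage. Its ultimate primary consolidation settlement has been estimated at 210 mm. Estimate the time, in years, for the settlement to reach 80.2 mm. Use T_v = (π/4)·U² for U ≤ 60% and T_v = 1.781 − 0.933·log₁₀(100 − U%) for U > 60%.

t ≈ 0.334 years

Drainage path length: H_d = H/2 = 3.5 m (double drainage).
U = S(t)/S_ult = 80.2/210 = 0.3819.
U ≤ 60%: T_v = (π/4)·U² = (π/4)×0.3819² = 0.11455.
t = T_v·H_d²/c_v = 0.11455×3.5²/4.2 = 0.3341 years.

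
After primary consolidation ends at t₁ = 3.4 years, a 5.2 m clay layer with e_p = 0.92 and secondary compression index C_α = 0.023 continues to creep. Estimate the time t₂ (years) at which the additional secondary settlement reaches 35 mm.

S_s = C_α·H/(1+e_p)·log₁₀(t₂/t₁) ⇒ log₁₀(t₂/t₁) = S_s·(1+e_p)/(C_α·H).
log₁₀(t₂/t₁) = 0.035 × (1+0.92) / (0.023×5.2) = 0.5619
t₂ = t₁ × 10^0.5619 = 3.4 × 3.646 = 12.4 years

t₂ ≈ 12.4 years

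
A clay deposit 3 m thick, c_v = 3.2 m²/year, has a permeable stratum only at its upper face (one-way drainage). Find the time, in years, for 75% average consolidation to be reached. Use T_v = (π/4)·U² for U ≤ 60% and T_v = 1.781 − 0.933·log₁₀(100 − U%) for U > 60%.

Drainage path length: H_d = H = 3 m (single drainage).
U > 60%: T_v = 1.781 − 0.933·log₁₀(100 − 75) = 0.47672.
t = T_v·H_d²/c_v = 0.47672×3²/3.2 = 1.341 years.

t ≈ 1.34 years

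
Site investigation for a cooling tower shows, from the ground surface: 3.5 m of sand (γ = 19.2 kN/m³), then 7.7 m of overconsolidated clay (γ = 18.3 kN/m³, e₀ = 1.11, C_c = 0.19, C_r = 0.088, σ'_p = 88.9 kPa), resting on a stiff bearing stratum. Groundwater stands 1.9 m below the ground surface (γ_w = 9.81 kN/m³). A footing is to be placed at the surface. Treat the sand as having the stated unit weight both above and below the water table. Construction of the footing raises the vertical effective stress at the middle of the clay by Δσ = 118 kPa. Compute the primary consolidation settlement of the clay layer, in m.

S_c ≈ 0.255 m

Mid-depth of clay below the ground surface: z = 3.5 + 7.7/2 = 7.35 m.
Total vertical stress at mid-clay: σ_v = 19.2×3.5 + 18.3×3.85 = 137.66 kPa.
Pore pressure: u = 9.81×(7.35 − 1.9) = 53.465 kPa.
Initial effective stress: σ'_0 = σ_v − u = 137.66 − 53.465 = 84.195 kPa.
Final effective stress: σ'_f = 84.195 + 118 = 202.19 kPa.
σ'_f = 202.19 > σ'_p = 88.9 kPa, so the stress path crosses the preconsolidation pressure — recompression up to σ'_p, then virgin compression beyond:
S_c = H/(1+e₀)·[C_r·log₁₀(σ'_p/σ'_0) + C_c·log₁₀(σ'_f/σ'_p)]
    = 7.7/2.11 × [0.088×log₁₀(88.9/84.195) + 0.19×log₁₀(202.19/88.9)]
    = 3.6493 × [0.0020782 + 0.067803] = 0.255 m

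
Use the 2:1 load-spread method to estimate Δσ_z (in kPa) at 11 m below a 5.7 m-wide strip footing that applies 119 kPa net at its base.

By the 2:1 method the load spreads at 1 horizontal : 2 vertical, so at depth z the loaded area has grown by z in each plan dimension:
Δσ = qB/(B+z) = 119×5.7/(5.7+11) = 40.617 kPa

Δσ_z ≈ 40.6 kPa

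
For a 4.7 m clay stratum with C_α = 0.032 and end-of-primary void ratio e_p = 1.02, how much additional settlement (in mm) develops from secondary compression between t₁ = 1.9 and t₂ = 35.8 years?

Secondary compression: S_s = C_α·H/(1+e_p)·log₁₀(t₂/t₁)
S_s = 0.032×4.7/(1+1.02)×log₁₀(35.8/1.9)
    = 0.07446 × 1.275 = 0.09494 m

S_s ≈ 94.9 mm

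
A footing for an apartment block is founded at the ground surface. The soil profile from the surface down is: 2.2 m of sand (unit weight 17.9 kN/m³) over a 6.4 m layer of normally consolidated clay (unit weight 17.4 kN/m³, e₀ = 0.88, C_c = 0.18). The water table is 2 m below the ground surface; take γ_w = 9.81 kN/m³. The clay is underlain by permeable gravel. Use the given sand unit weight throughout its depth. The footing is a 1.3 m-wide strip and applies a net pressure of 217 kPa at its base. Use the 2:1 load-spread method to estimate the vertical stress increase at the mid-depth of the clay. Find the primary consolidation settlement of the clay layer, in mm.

Mid-depth of clay below the ground surface: z = 2.2 + 6.4/2 = 5.4 m.
Total vertical stress at mid-clay: σ_v = 17.9×2.2 + 17.4×3.2 = 95.06 kPa.
Pore pressure: u = 9.81×(5.4 − 2) = 33.354 kPa.
Initial effective stress: σ'_0 = σ_v − u = 95.06 − 33.354 = 61.706 kPa.
Stress increase at mid-clay by the 2:1 spreading method:
Δσ = qB/(B+z) = 217×1.3/(1.3+5.4) = 42.104 kPa
Final effective stress: σ'_f = σ'_0 + Δσ = 61.706 + 42.104 = 103.81 kPa.
Normally consolidated clay, so the full stress increment lies on the virgin compression line:
S_c = C_c·H/(1+e₀)·log₁₀(σ'_f/σ'_0) = 0.18×6.4/(1+0.88)×log₁₀(103.81/61.706)
    = 0.61277 × 0.22591 = 0.1384 m

S_c ≈ 138 mm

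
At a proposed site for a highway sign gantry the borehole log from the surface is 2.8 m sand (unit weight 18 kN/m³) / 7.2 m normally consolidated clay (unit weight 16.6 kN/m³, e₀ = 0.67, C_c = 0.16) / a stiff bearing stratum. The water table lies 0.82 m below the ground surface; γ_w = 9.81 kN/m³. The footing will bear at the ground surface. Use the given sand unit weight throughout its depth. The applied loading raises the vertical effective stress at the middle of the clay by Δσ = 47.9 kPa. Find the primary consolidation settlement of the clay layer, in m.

S_c ≈ 0.187 m

Mid-depth of clay below the ground surface: z = 2.8 + 7.2/2 = 6.4 m.
Total vertical stress at mid-clay: σ_v = 18×2.8 + 16.6×3.6 = 110.16 kPa.
Pore pressure: u = 9.81×(6.4 − 0.82) = 54.74 kPa.
Initial effective stress: σ'_0 = σ_v − u = 110.16 − 54.74 = 55.42 kPa.
Final effective stress: σ'_f = σ'_0 + Δσ = 55.42 + 47.9 = 103.32 kPa.
Normally consolidated clay, so the full stress increment lies on the virgin compression line:
S_c = C_c·H/(1+e₀)·log₁₀(σ'_f/σ'_0) = 0.16×7.2/(1+0.67)×log₁₀(103.32/55.42)
    = 0.68982 × 0.27052 = 0.1866 m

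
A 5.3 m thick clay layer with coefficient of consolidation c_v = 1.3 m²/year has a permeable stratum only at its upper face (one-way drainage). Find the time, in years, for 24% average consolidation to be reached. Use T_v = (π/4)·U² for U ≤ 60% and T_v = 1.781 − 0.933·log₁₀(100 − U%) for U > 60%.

t ≈ 0.978 years

Drainage path length: H_d = H = 5.3 m (single drainage).
U ≤ 60%: T_v = (π/4)·U² = (π/4)×0.24² = 0.045239.
t = T_v·H_d²/c_v = 0.045239×5.3²/1.3 = 0.9775 years.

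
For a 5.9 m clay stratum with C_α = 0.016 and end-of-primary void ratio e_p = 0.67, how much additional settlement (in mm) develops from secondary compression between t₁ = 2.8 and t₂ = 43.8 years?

Secondary compression: S_s = C_α·H/(1+e_p)·log₁₀(t₂/t₁)
S_s = 0.016×5.9/(1+0.67)×log₁₀(43.8/2.8)
    = 0.05653 × 1.194 = 0.06751 m

S_s ≈ 67.5 mm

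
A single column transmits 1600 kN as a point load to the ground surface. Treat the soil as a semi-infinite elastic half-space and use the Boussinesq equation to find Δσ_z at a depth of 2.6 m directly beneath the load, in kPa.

Boussinesq vertical stress below a point load on an elastic half-space:
Δσ_z = 3P/(2πz²) · [1 + (r/z)²]^(−5/2)
r/z = 0/2.6 = 0; [1+(r/z)²]^(−5/2) = 1.
Δσ_z = 3×1600/(2π×2.6²) × 1 = 113.01 × 1 = 113 kPa

Δσ_z ≈ 113 kPa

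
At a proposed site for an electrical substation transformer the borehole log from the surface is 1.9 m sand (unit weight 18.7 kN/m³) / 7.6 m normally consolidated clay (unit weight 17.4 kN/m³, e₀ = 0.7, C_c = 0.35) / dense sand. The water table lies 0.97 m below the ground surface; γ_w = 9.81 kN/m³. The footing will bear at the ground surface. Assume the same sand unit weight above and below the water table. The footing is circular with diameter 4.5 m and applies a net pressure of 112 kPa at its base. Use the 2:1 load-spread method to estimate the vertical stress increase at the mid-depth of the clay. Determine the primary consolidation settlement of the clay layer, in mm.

S_c ≈ 226 mm

Mid-depth of clay below the ground surface: z = 1.9 + 7.6/2 = 5.7 m.
Total vertical stress at mid-clay: σ_v = 18.7×1.9 + 17.4×3.8 = 101.65 kPa.
Pore pressure: u = 9.81×(5.7 − 0.97) = 46.401 kPa.
Initial effective stress: σ'_0 = σ_v − u = 101.65 − 46.401 = 55.249 kPa.
Stress increase at mid-clay by the 2:1 spreading method:
Δσ ≈ qD²/(D+z)² = 112×4.5²/(4.5+5.7)² = 21.799 kPa
Final effective stress: σ'_f = σ'_0 + Δσ = 55.249 + 21.799 = 77.048 kPa.
Normally consolidated clay, so the full stress increment lies on the virgin compression line:
S_c = C_c·H/(1+e₀)·log₁₀(σ'_f/σ'_0) = 0.35×7.6/(1+0.7)×log₁₀(77.048/55.249)
    = 1.5647 × 0.14444 = 0.226 m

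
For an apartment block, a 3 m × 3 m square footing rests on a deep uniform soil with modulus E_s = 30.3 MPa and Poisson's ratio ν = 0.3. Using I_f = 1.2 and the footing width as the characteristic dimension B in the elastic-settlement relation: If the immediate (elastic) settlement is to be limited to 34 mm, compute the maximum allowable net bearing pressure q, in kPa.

E_s = 30.3 MPa = 30300 kPa.
S_e = q·B·(1−ν²)/E_s · I_f  ⇒  q = S_e·E_s / (B·(1−ν²)·I_f).
q = 0.034 × 30300 / (3 × 0.91 × 1.2) = 314.5 kPa

q ≈ 314 kPa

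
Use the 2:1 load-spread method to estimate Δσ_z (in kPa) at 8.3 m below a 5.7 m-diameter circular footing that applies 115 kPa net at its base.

By the 2:1 method the load spreads at 1 horizontal : 2 vertical, so at depth z the loaded area has grown by z in each plan dimension:
Δσ ≈ qD²/(D+z)² = 115×5.7²/(5.7+8.3)² = 19.063 kPa

Δσ_z ≈ 19.1 kPa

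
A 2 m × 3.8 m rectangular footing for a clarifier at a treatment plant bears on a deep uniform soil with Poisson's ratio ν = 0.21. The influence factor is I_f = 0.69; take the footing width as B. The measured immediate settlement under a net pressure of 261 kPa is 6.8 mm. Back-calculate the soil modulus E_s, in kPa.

S_e = q·B·(1−ν²)/E_s · I_f  ⇒  E_s = q·B·(1−ν²)·I_f / S_e.
E_s = 261 × 2 × 0.9559 × 0.69 / 0.0068 = 50630 kPa

E_s ≈ 50600 kPa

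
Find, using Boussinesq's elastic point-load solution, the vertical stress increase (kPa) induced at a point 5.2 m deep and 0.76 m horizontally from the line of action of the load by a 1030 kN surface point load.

Boussinesq vertical stress below a point load on an elastic half-space:
Δσ_z = 3P/(2πz²) · [1 + (r/z)²]^(−5/2)
r/z = 0.76/5.2 = 0.14615; [1+(r/z)²]^(−5/2) = 0.94853.
Δσ_z = 3×1030/(2π×5.2²) × 0.94853 = 18.187 × 0.94853 = 17.25 kPa

Δσ_z ≈ 17.3 kPa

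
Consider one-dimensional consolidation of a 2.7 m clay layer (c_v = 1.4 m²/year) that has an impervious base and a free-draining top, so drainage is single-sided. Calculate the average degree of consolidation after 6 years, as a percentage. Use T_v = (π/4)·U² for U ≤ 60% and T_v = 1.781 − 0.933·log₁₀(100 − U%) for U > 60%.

Drainage path length: H_d = H = 2.7 m (single drainage).
T_v = c_v·t/H_d² = 1.4×6/2.7² = 1.1523.
T_v = 1.1523 corresponds to the U > 60% branch:
U = 1 − 10^((1.781 − T_v)/0.933)/100 = 0.9528

U ≈ 95.3 %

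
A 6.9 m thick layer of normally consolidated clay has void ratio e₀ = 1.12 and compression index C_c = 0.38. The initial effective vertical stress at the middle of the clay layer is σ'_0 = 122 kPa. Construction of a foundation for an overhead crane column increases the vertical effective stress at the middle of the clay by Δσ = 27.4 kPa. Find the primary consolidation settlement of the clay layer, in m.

Final effective stress: σ'_f = σ'_0 + Δσ = 122 + 27.4 = 149.4 kPa.
Normally consolidated clay, so the full stress increment lies on the virgin compression line:
S_c = C_c·H/(1+e₀)·log₁₀(σ'_f/σ'_0) = 0.38×6.9/(1+1.12)×log₁₀(149.4/122)
    = 1.2368 × 0.087991 = 0.1088 m

S_c ≈ 0.109 m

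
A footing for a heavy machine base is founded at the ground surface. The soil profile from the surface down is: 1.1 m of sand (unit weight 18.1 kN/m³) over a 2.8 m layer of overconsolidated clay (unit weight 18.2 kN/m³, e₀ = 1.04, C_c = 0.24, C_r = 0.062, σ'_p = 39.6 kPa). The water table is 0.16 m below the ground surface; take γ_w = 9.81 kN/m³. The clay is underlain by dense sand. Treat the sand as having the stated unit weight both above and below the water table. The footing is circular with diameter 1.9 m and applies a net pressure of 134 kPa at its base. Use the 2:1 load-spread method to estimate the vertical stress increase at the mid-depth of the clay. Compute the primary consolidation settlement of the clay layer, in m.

Mid-depth of clay below the ground surface: z = 1.1 + 2.8/2 = 2.5 m.
Total vertical stress at mid-clay: σ_v = 18.1×1.1 + 18.2×1.4 = 45.39 kPa.
Pore pressure: u = 9.81×(2.5 − 0.16) = 22.955 kPa.
Initial effective stress: σ'_0 = σ_v − u = 45.39 − 22.955 = 22.435 kPa.
Stress increase at mid-clay by the 2:1 spreading method:
Δσ ≈ qD²/(D+z)² = 134×1.9²/(1.9+2.5)² = 24.987 kPa
Final effective stress: σ'_f = 22.435 + 24.987 = 47.422 kPa.
σ'_f = 47.422 > σ'_p = 39.6 kPa, so the stress path crosses the preconsolidation pressure — recompression up to σ'_p, then virgin compression beyond:
S_c = H/(1+e₀)·[C_r·log₁₀(σ'_p/σ'_0) + C_c·log₁₀(σ'_f/σ'_p)]
    = 2.8/2.04 × [0.062×log₁₀(39.6/22.435) + 0.24×log₁₀(47.422/39.6)]
    = 1.3725 × [0.0153 + 0.018788] = 0.04679 m

S_c ≈ 0.0468 m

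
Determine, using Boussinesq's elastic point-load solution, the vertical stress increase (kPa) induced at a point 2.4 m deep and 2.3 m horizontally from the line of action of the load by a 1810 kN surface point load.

Δσ_z ≈ 29.4 kPa

Boussinesq vertical stress below a point load on an elastic half-space:
Δσ_z = 3P/(2πz²) · [1 + (r/z)²]^(−5/2)
r/z = 2.3/2.4 = 0.95833; [1+(r/z)²]^(−5/2) = 0.19618.
Δσ_z = 3×1810/(2π×2.4²) × 0.19618 = 150.04 × 0.19618 = 29.43 kPa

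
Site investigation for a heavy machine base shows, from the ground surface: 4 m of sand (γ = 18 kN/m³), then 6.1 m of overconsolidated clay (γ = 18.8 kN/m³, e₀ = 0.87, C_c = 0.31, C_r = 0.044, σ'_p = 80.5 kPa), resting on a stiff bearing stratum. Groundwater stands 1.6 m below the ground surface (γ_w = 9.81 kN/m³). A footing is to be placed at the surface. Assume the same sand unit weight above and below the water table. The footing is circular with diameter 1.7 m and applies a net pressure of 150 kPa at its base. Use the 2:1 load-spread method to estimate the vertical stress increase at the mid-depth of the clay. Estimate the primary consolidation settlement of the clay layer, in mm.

S_c ≈ 9.31 mm

Mid-depth of clay below the ground surface: z = 4 + 6.1/2 = 7.05 m.
Total vertical stress at mid-clay: σ_v = 18×4 + 18.8×3.05 = 129.34 kPa.
Pore pressure: u = 9.81×(7.05 − 1.6) = 53.465 kPa.
Initial effective stress: σ'_0 = σ_v − u = 129.34 − 53.465 = 75.875 kPa.
Stress increase at mid-clay by the 2:1 spreading method:
Δσ ≈ qD²/(D+z)² = 150×1.7²/(1.7+7.05)² = 5.662 kPa
Final effective stress: σ'_f = 75.875 + 5.662 = 81.537 kPa.
σ'_f = 81.537 > σ'_p = 80.5 kPa, so the stress path crosses the preconsolidation pressure — recompression up to σ'_p, then virgin compression beyond:
S_c = H/(1+e₀)·[C_r·log₁₀(σ'_p/σ'_0) + C_c·log₁₀(σ'_f/σ'_p)]
    = 6.1/1.87 × [0.044×log₁₀(80.5/75.875) + 0.31×log₁₀(81.537/80.5)]
    = 3.262 × [0.0011307 + 0.0017232] = 0.009309 m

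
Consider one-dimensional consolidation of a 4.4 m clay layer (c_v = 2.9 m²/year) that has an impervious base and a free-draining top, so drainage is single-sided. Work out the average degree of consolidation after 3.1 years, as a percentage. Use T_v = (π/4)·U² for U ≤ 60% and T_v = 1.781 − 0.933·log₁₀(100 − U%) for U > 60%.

Drainage path length: H_d = H = 4.4 m (single drainage).
T_v = c_v·t/H_d² = 2.9×3.1/4.4² = 0.46436.
T_v = 0.46436 corresponds to the U > 60% branch:
U = 1 − 10^((1.781 − T_v)/0.933)/100 = 0.7423

U ≈ 74.2 %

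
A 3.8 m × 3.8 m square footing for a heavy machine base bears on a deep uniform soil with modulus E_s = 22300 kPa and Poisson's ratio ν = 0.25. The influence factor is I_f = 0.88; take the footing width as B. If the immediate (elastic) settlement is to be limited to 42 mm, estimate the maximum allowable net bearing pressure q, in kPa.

S_e = q·B·(1−ν²)/E_s · I_f  ⇒  q = S_e·E_s / (B·(1−ν²)·I_f).
q = 0.042 × 22300 / (3.8 × 0.9375 × 0.88) = 298.8 kPa

q ≈ 299 kPa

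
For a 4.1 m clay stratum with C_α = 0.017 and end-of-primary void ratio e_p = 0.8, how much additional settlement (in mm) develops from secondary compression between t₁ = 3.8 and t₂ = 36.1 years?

S_s ≈ 37.9 mm

Secondary compression: S_s = C_α·H/(1+e_p)·log₁₀(t₂/t₁)
S_s = 0.017×4.1/(1+0.8)×log₁₀(36.1/3.8)
    = 0.03872 × 0.9777 = 0.03786 m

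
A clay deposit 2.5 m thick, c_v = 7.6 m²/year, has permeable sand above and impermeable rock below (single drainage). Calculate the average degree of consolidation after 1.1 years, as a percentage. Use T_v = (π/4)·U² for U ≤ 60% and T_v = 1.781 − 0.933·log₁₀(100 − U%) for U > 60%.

Drainage path length: H_d = H = 2.5 m (single drainage).
T_v = c_v·t/H_d² = 7.6×1.1/2.5² = 1.3376.
T_v = 1.3376 corresponds to the U > 60% branch:
U = 1 − 10^((1.781 − T_v)/0.933)/100 = 0.9701

U ≈ 97 %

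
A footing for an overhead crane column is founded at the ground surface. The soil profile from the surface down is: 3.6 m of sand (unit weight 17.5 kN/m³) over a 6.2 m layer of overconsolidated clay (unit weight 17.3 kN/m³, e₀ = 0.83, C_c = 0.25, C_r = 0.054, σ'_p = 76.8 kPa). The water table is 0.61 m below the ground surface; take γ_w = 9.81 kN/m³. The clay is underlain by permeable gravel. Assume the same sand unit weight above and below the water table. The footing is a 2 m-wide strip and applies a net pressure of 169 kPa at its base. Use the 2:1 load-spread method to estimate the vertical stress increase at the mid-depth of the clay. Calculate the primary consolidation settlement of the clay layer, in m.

S_c ≈ 0.105 m

Mid-depth of clay below the ground surface: z = 3.6 + 6.2/2 = 6.7 m.
Total vertical stress at mid-clay: σ_v = 17.5×3.6 + 17.3×3.1 = 116.63 kPa.
Pore pressure: u = 9.81×(6.7 − 0.61) = 59.743 kPa.
Initial effective stress: σ'_0 = σ_v − u = 116.63 − 59.743 = 56.887 kPa.
Stress increase at mid-clay by the 2:1 spreading method:
Δσ = qB/(B+z) = 169×2/(2+6.7) = 38.851 kPa
Final effective stress: σ'_f = 56.887 + 38.851 = 95.738 kPa.
σ'_f = 95.738 > σ'_p = 76.8 kPa, so the stress path crosses the preconsolidation pressure — recompression up to σ'_p, then virgin compression beyond:
S_c = H/(1+e₀)·[C_r·log₁₀(σ'_p/σ'_0) + C_c·log₁₀(σ'_f/σ'_p)]
    = 6.2/1.83 × [0.054×log₁₀(76.8/56.887) + 0.25×log₁₀(95.738/76.8)]
    = 3.388 × [0.0070388 + 0.023931] = 0.1049 m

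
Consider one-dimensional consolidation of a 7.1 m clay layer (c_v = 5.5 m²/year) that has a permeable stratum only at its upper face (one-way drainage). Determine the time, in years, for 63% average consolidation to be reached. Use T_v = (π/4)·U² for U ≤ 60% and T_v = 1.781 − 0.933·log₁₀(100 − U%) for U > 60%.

t ≈ 2.91 years

Drainage path length: H_d = H = 7.1 m (single drainage).
U > 60%: T_v = 1.781 − 0.933·log₁₀(100 − 63) = 0.31787.
t = T_v·H_d²/c_v = 0.31787×7.1²/5.5 = 2.913 years.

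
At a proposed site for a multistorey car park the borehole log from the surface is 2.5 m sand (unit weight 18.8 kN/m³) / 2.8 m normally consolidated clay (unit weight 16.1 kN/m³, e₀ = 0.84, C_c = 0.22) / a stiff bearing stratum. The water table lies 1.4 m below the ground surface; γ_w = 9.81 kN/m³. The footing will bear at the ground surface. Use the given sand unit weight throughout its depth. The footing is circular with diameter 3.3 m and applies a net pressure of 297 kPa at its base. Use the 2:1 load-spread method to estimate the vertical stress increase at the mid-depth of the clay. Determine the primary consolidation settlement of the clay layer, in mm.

Mid-depth of clay below the ground surface: z = 2.5 + 2.8/2 = 3.9 m.
Total vertical stress at mid-clay: σ_v = 18.8×2.5 + 16.1×1.4 = 69.54 kPa.
Pore pressure: u = 9.81×(3.9 − 1.4) = 24.525 kPa.
Initial effective stress: σ'_0 = σ_v − u = 69.54 − 24.525 = 45.015 kPa.
Stress increase at mid-clay by the 2:1 spreading method:
Δσ ≈ qD²/(D+z)² = 297×3.3²/(3.3+3.9)² = 62.391 kPa
Final effective stress: σ'_f = σ'_0 + Δσ = 45.015 + 62.391 = 107.41 kPa.
Normally consolidated clay, so the full stress increment lies on the virgin compression line:
S_c = C_c·H/(1+e₀)·log₁₀(σ'_f/σ'_0) = 0.22×2.8/(1+0.84)×log₁₀(107.41/45.015)
    = 0.33478 × 0.37769 = 0.1264 m

S_c ≈ 126 mm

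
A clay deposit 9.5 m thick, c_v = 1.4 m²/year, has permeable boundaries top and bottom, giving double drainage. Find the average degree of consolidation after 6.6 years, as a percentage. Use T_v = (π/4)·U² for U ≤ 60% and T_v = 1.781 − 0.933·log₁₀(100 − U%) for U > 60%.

Drainage path length: H_d = H/2 = 4.75 m (double drainage).
T_v = c_v·t/H_d² = 1.4×6.6/4.75² = 0.40953.
T_v = 0.40953 corresponds to the U > 60% branch:
U = 1 − 10^((1.781 − T_v)/0.933)/100 = 0.7049

U ≈ 70.5 %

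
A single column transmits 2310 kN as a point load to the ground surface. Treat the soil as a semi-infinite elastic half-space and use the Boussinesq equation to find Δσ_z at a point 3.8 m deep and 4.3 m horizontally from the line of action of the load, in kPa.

Boussinesq vertical stress below a point load on an elastic half-space:
Δσ_z = 3P/(2πz²) · [1 + (r/z)²]^(−5/2)
r/z = 4.3/3.8 = 1.1316; [1+(r/z)²]^(−5/2) = 0.12733.
Δσ_z = 3×2310/(2π×3.8²) × 0.12733 = 76.381 × 0.12733 = 9.726 kPa

Δσ_z ≈ 9.73 kPa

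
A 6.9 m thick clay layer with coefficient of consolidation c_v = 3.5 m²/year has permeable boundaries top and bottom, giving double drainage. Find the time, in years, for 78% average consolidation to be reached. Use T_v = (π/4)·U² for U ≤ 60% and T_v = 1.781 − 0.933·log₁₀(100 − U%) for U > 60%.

t ≈ 1.8 years

Drainage path length: H_d = H/2 = 3.45 m (double drainage).
U > 60%: T_v = 1.781 − 0.933·log₁₀(100 − 78) = 0.52852.
t = T_v·H_d²/c_v = 0.52852×3.45²/3.5 = 1.797 years.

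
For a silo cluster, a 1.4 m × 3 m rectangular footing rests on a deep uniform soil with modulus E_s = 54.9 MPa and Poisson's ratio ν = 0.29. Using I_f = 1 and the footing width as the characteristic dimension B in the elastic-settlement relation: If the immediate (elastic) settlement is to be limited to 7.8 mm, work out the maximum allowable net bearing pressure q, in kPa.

q ≈ 334 kPa

E_s = 54.9 MPa = 54900 kPa.
S_e = q·B·(1−ν²)/E_s · I_f  ⇒  q = S_e·E_s / (B·(1−ν²)·I_f).
q = 0.0078 × 54900 / (1.4 × 0.9159 × 1) = 334 kPa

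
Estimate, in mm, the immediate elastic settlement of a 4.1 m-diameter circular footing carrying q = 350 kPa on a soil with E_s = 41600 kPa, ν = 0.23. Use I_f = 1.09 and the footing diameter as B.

Immediate (elastic) settlement: S_e = q·B·(1−ν²)/E_s · I_f.
S_e = 350 × 4.1 × (1 − 0.23²) / 41600 × 1.09
    = 350 × 4.1 × 0.9471 / 41600 × 1.09
    = 0.03561 m = 35.61 mm

S_e ≈ 35.6 mm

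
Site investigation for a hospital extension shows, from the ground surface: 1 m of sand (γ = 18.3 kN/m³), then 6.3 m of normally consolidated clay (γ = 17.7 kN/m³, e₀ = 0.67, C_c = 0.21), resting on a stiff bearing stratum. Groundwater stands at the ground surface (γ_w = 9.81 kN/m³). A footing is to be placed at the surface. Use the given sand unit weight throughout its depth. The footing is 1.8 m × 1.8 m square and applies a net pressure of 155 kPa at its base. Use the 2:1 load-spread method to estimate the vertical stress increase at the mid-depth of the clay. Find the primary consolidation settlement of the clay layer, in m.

Mid-depth of clay below the ground surface: z = 1 + 6.3/2 = 4.15 m.
Total vertical stress at mid-clay: σ_v = 18.3×1 + 17.7×3.15 = 74.055 kPa.
Pore pressure: u = 9.81×(4.15 − 0) = 40.712 kPa.
Initial effective stress: σ'_0 = σ_v − u = 74.055 − 40.712 = 33.343 kPa.
Stress increase at mid-clay by the 2:1 spreading method:
Δσ = qBL/((B+z)(L+z)) = 155×1.8×1.8/((1.8+4.15)(1.8+4.15)) = 14.185 kPa
Final effective stress: σ'_f = σ'_0 + Δσ = 33.343 + 14.185 = 47.528 kPa.
Normally consolidated clay, so the full stress increment lies on the virgin compression line:
S_c = C_c·H/(1+e₀)·log₁₀(σ'_f/σ'_0) = 0.21×6.3/(1+0.67)×log₁₀(47.528/33.343)
    = 0.79222 × 0.15394 = 0.122 m

S_c ≈ 0.122 m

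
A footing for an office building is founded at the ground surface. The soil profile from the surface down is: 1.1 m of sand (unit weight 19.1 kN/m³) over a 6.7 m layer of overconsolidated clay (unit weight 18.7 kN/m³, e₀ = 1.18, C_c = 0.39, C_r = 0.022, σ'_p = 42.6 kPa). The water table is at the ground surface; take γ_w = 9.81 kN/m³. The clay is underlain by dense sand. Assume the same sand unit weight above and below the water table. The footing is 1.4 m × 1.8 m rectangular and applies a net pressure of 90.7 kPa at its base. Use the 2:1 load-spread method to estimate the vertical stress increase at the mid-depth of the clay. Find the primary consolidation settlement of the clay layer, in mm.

Mid-depth of clay below the ground surface: z = 1.1 + 6.7/2 = 4.45 m.
Total vertical stress at mid-clay: σ_v = 19.1×1.1 + 18.7×3.35 = 83.655 kPa.
Pore pressure: u = 9.81×(4.45 − 0) = 43.655 kPa.
Initial effective stress: σ'_0 = σ_v − u = 83.655 − 43.655 = 40 kPa.
Stress increase at mid-clay by the 2:1 spreading method:
Δσ = qBL/((B+z)(L+z)) = 90.7×1.4×1.8/((1.4+4.45)(1.8+4.45)) = 6.2513 kPa
Final effective stress: σ'_f = 40 + 6.2513 = 46.251 kPa.
σ'_f = 46.251 > σ'_p = 42.6 kPa, so the stress path crosses the preconsolidation pressure — recompression up to σ'_p, then virgin compression beyond:
S_c = H/(1+e₀)·[C_r·log₁₀(σ'_p/σ'_0) + C_c·log₁₀(σ'_f/σ'_p)]
    = 6.7/2.18 × [0.022×log₁₀(42.6/40) + 0.39×log₁₀(46.251/42.6)]
    = 3.0734 × [0.00060169 + 0.013927] = 0.04465 m

S_c ≈ 44.7 mm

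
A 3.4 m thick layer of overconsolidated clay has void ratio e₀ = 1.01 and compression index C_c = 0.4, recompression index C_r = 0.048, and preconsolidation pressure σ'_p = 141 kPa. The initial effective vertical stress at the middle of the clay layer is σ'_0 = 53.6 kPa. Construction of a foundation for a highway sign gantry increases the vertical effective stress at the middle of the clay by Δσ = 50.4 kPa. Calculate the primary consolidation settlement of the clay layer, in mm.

S_c ≈ 23.4 mm

Final effective stress: σ'_f = 53.6 + 50.4 = 104 kPa.
σ'_f = 104 ≤ σ'_p = 141 kPa, so the clay remains overconsolidated and only the recompression index applies:
S_c = C_r·H/(1+e₀)·log₁₀(σ'_f/σ'_0) = 0.048×3.4/2.01×log₁₀(104/53.6)
    = 0.081192 × 0.28787 = 0.02337 m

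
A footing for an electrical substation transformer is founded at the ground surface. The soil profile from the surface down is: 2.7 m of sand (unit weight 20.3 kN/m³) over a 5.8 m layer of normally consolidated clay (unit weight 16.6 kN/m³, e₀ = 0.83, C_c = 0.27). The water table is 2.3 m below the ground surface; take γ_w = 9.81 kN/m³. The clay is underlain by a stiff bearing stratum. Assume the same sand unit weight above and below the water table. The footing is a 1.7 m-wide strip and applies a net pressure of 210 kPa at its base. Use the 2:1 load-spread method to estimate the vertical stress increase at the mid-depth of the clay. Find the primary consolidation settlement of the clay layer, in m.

Mid-depth of clay below the ground surface: z = 2.7 + 5.8/2 = 5.6 m.
Total vertical stress at mid-clay: σ_v = 20.3×2.7 + 16.6×2.9 = 102.95 kPa.
Pore pressure: u = 9.81×(5.6 − 2.3) = 32.373 kPa.
Initial effective stress: σ'_0 = σ_v − u = 102.95 − 32.373 = 70.577 kPa.
Stress increase at mid-clay by the 2:1 spreading method:
Δσ = qB/(B+z) = 210×1.7/(1.7+5.6) = 48.904 kPa
Final effective stress: σ'_f = σ'_0 + Δσ = 70.577 + 48.904 = 119.48 kPa.
Normally consolidated clay, so the full stress increment lies on the virgin compression line:
S_c = C_c·H/(1+e₀)·log₁₀(σ'_f/σ'_0) = 0.27×5.8/(1+0.83)×log₁₀(119.48/70.577)
    = 0.85574 × 0.22863 = 0.1956 m

S_c ≈ 0.196 m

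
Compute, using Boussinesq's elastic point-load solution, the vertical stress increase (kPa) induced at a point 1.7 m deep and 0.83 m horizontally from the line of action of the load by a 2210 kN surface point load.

Boussinesq vertical stress below a point load on an elastic half-space:
Δσ_z = 3P/(2πz²) · [1 + (r/z)²]^(−5/2)
r/z = 0.83/1.7 = 0.48824; [1+(r/z)²]^(−5/2) = 0.58596.
Δσ_z = 3×2210/(2π×1.7²) × 0.58596 = 365.12 × 0.58596 = 213.9 kPa

Δσ_z ≈ 214 kPa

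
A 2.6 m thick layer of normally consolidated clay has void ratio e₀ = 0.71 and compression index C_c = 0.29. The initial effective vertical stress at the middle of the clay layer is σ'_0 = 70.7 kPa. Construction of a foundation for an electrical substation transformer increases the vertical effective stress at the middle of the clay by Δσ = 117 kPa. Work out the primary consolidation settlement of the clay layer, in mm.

S_c ≈ 187 mm

Final effective stress: σ'_f = σ'_0 + Δσ = 70.7 + 117 = 187.7 kPa.
Normally consolidated clay, so the full stress increment lies on the virgin compression line:
S_c = C_c·H/(1+e₀)·log₁₀(σ'_f/σ'_0) = 0.29×2.6/(1+0.71)×log₁₀(187.7/70.7)
    = 0.44094 × 0.42404 = 0.187 m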